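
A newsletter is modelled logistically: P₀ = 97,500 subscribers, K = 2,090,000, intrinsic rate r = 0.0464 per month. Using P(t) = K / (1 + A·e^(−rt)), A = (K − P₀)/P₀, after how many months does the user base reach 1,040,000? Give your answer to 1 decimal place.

A = (2090000 − 97500)/97500 = 20.4359
1040000 = 2090000/(1 + 20.4359·e^(−0.0464t)) → 1 + 20.4359·e^(−0.0464t) = 2.00962
e^(−0.0464t) = 0.049404 → t = ln(20.24127)/0.0464 = 3.00772/0.0464

t ≈ 64.8 months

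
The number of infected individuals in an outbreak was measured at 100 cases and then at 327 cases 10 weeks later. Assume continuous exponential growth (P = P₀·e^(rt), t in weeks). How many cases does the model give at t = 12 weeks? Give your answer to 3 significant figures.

r = ln(327/100) / 10 ≈ 0.118479 per week
P(12) = 100 · e^(0.118479·12) = 100 · 4.14436 ≈ 414.44

≈ 414 cases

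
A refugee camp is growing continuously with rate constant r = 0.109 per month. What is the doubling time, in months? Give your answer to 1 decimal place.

doubling time = ln(2) / |r| = 0.69315 / 0.109

doubling time ≈ 6.4 months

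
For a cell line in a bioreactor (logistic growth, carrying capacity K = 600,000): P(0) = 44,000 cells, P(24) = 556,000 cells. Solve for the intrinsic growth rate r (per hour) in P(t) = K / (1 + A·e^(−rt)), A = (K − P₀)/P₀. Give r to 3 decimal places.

A = (600000 − 44000)/44000 = 12.63636
556000 = 600000/(1 + 12.63636·e^(−r·24)) → e^(−24r) = (1.07914 − 1)/12.63636 = 0.006263
r = −ln(0.006263)/24 = 5.07316/24

r ≈ 0.211 per hour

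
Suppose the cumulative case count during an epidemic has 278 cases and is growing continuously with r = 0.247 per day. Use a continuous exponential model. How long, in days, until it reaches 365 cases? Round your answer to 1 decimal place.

t ≈ 1.1 days

365 = 278 · e^(0.247·t)
t = ln(365/278) / 0.247 = ln(1.31295) / 0.247 = 0.27228 / 0.247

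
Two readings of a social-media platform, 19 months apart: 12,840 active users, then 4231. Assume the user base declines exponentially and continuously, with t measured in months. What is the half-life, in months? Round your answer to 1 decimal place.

half-life ≈ 11.9 months

r = ln(4231/12840) / 19 = ln(0.32952) / 19 ≈ -0.058428 per month
half-life = ln 2 / |r| = 0.69315 / 0.058428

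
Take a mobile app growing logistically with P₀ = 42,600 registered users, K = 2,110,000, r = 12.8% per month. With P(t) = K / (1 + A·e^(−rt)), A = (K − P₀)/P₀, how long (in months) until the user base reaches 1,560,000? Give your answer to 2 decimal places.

A = (2110000 − 42600)/42600 = 48.53052
1560000 = 2110000/(1 + 48.53052·e^(−0.128t)) → 1 + 48.53052·e^(−0.128t) = 1.35256
e^(−0.128t) = 0.007265 → t = ln(137.65019)/0.128 = 4.92472/0.128

t ≈ 38.47 months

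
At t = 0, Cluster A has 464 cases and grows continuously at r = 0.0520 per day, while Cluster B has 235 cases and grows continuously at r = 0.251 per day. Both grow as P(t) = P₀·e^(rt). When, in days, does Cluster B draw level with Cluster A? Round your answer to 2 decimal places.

t ≈ 3.42 days

464·e^(0.052t) = 235·e^(0.251t)
464/235 = e^((0.251 − 0.052)t) → ln(1.97447) = 0.199·t
t = 0.6803 / 0.199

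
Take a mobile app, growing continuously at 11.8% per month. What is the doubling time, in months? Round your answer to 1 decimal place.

doubling time ≈ 5.9 months

doubling time = ln(2) / |r| = 0.69315 / 0.118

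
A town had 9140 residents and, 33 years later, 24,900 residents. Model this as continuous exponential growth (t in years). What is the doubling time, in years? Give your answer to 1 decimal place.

doubling time ≈ 22.8 years

r = ln(24900/9140) / 33 = ln(2.72429) / 33 ≈ 0.03037 per year
doubling time = ln 2 / |r| = 0.69315 / 0.03037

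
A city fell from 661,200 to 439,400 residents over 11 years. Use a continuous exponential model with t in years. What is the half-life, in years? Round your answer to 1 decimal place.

r = ln(439400/661200) / 11 = ln(0.66455) / 11 ≈ -0.03715 per year
half-life = ln 2 / |r| = 0.69315 / 0.03715

half-life ≈ 18.7 years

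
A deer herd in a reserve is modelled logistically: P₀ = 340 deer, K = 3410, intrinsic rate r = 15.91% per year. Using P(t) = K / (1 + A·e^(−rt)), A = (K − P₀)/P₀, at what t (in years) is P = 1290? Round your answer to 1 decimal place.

t ≈ 10.7 years

A = (3410 − 340)/340 = 9.02941
1290 = 3410/(1 + 9.02941·e^(−0.1591t)) → 1 + 9.02941·e^(−0.1591t) = 2.64341
e^(−0.1591t) = 0.182006 → t = ln(5.49431)/0.1591 = 1.70371/0.1591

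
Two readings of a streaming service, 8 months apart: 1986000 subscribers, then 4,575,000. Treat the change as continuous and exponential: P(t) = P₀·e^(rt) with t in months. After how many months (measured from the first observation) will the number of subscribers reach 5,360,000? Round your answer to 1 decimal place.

r = ln(4575000/1986000) / 8 ≈ 0.104311 per month
t = ln(5360000/1986000) / r = 0.99284 / 0.104311 ≈ 9.518

t ≈ 9.5 months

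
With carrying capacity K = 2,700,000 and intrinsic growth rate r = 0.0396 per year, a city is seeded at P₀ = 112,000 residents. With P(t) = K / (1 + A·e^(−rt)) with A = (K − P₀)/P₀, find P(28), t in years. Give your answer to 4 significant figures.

A = (2700000 − 112000)/112000 = 23.10714
P(28) = 2700000 / (1 + 23.10714·e^(−0.0396·28)) = 2700000 / (1 + 23.10714·0.329955)
= 2700000 / 8.62431 ≈ 313068.54

≈ 313,100 residents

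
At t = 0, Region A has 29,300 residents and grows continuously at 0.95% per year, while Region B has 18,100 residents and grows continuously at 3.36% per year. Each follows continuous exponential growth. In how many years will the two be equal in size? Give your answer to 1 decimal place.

t ≈ 20.0 years

29300·e^(0.0095t) = 18100·e^(0.0336t)
29300/18100 = e^((0.0336 − 0.0095)t) → ln(1.61878) = 0.0241·t
t = 0.48168 / 0.0241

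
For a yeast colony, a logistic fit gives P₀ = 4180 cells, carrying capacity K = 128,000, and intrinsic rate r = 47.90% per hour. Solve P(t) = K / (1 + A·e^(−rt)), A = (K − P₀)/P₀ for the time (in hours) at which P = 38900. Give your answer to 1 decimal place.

A = (128000 − 4180)/4180 = 29.62201
38900 = 128000/(1 + 29.62201·e^(−0.479t)) → 1 + 29.62201·e^(−0.479t) = 3.29049
e^(−0.479t) = 0.077324 → t = ln(12.93262)/0.479 = 2.55975/0.479

t ≈ 5.3 hours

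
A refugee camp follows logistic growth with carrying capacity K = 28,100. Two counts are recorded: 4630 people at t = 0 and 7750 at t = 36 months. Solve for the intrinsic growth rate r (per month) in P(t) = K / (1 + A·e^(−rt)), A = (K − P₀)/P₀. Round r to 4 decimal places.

r ≈ 0.0183 per month

A = (28100 − 4630)/4630 = 5.06911
7750 = 28100/(1 + 5.06911·e^(−r·36)) → e^(−36r) = (3.62581 − 1)/5.06911 = 0.518001
r = −ln(0.518001)/36 = 0.65778/36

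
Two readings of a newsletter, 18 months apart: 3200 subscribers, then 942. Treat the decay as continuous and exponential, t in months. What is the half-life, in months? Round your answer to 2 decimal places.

r = ln(942/3200) / 18 = ln(0.29437) / 18 ≈ -0.067939 per month
half-life = ln 2 / |r| = 0.69315 / 0.067939

half-life ≈ 10.20 months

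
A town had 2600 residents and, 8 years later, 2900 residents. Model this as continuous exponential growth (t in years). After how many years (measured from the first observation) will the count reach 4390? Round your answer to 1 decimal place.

r = ln(2900/2600) / 8 ≈ 0.01365 per year
t = ln(4390/2600) / r = 0.52382 / 0.01365 ≈ 38.375

t ≈ 38.4 years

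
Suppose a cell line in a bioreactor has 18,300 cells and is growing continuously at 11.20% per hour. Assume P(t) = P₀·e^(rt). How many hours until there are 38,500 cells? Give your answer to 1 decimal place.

38500 = 18300 · e^(0.112·t)
t = ln(38500/18300) / 0.112 = ln(2.10383) / 0.112 = 0.74376 / 0.112

t ≈ 6.6 hours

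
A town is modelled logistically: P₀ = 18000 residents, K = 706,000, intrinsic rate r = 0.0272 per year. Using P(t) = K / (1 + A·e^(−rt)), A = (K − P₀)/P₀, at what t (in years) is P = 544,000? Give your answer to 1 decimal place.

t ≈ 178.5 years

A = (706000 − 18000)/18000 = 38.22222
544000 = 706000/(1 + 38.22222·e^(−0.0272t)) → 1 + 38.22222·e^(−0.0272t) = 1.29779
e^(−0.0272t) = 0.007791 → t = ln(128.35117)/0.0272 = 4.85477/0.0272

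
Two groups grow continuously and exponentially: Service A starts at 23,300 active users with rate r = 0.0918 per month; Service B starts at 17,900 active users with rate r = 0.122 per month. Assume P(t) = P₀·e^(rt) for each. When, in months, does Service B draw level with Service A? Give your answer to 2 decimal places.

23300·e^(0.0918t) = 17900·e^(0.122t)
23300/17900 = e^((0.122 − 0.0918)t) → ln(1.30168) = 0.0302·t
t = 0.26365 / 0.0302

t ≈ 8.73 months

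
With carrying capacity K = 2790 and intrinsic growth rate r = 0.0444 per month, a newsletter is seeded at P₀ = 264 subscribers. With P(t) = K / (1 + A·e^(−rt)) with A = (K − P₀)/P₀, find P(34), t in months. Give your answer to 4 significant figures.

≈ 895.8 subscribers

A = (2790 − 264)/264 = 9.56818
P(34) = 2790 / (1 + 9.56818·e^(−0.0444·34)) = 2790 / (1 + 9.56818·0.220998)
= 2790 / 3.11455 ≈ 895.79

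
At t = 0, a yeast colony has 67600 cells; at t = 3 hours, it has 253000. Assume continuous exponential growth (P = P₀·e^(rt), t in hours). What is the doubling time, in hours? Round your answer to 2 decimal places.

r = ln(253000/67600) / 3 = ln(3.7426) / 3 ≈ 0.439927 per hour
doubling time = ln 2 / |r| = 0.69315 / 0.439927

doubling time ≈ 1.58 hours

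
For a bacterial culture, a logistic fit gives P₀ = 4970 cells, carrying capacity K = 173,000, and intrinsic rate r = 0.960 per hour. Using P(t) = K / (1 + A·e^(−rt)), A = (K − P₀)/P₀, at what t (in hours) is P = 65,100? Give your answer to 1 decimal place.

t ≈ 3.1 hours

A = (173000 − 4970)/4970 = 33.80885
65100 = 173000/(1 + 33.80885·e^(−0.96t)) → 1 + 33.80885·e^(−0.96t) = 2.65745
e^(−0.96t) = 0.049024 → t = ln(20.39811)/0.96 = 3.01544/0.96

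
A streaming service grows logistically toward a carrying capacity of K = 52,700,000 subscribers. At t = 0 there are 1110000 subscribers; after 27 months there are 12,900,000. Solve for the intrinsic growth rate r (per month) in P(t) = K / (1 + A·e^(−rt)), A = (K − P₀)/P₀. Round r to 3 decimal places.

r ≈ 0.100 per month

A = (52700000 − 1110000)/1110000 = 46.47748
12900000 = 52700000/(1 + 46.47748·e^(−r·27)) → e^(−27r) = (4.08527 − 1)/46.47748 = 0.066382
r = −ln(0.066382)/27 = 2.71233/27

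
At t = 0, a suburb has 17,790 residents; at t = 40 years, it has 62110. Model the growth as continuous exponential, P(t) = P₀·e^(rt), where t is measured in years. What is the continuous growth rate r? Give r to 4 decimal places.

62110 = 17790 · e^(r·40)
e^(40r) = 62110/17790 = 3.49129
r = ln(3.49129) / 40 = 1.25027 / 40

r ≈ 0.0313 per year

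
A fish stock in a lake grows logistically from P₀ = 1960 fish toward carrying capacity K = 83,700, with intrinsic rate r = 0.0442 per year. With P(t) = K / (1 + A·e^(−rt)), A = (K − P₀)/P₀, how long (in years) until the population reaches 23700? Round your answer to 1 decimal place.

t ≈ 63.4 years

A = (83700 − 1960)/1960 = 41.70408
23700 = 83700/(1 + 41.70408·e^(−0.0442t)) → 1 + 41.70408·e^(−0.0442t) = 3.53165
e^(−0.0442t) = 0.060705 → t = ln(16.47311)/0.0442 = 2.80173/0.0442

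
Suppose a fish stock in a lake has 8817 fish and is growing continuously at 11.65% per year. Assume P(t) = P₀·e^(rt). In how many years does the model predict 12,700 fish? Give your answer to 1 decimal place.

12700 = 8817 · e^(0.1165·t)
t = ln(12700/8817) / 0.1165 = ln(1.4404) / 0.1165 = 0.36492 / 0.1165

t ≈ 3.1 years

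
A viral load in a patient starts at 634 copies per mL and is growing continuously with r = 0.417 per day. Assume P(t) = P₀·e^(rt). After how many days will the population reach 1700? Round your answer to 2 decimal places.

1700 = 634 · e^(0.417·t)
t = ln(1700/634) / 0.417 = ln(2.68139) / 0.417 = 0.98633 / 0.417

t ≈ 2.37 days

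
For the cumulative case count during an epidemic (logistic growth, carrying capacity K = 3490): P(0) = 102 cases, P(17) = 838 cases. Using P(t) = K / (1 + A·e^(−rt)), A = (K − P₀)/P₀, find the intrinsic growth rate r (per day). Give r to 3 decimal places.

r ≈ 0.138 per day

A = (3490 − 102)/102 = 33.21569
838 = 3490/(1 + 33.21569·e^(−r·17)) → e^(−17r) = (4.16468 − 1)/33.21569 = 0.095277
r = −ln(0.095277)/17 = 2.35097/17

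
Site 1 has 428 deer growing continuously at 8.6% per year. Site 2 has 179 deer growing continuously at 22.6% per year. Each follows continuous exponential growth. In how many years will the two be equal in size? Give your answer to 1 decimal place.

t ≈ 6.2 years

428·e^(0.086t) = 179·e^(0.226t)
428/179 = e^((0.226 − 0.086)t) → ln(2.39106) = 0.14·t
t = 0.87174 / 0.14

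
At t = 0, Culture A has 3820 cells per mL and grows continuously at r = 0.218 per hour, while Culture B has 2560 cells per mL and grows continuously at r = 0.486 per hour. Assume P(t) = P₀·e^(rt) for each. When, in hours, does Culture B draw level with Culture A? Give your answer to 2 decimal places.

3820·e^(0.218t) = 2560·e^(0.486t)
3820/2560 = e^((0.486 − 0.218)t) → ln(1.49219) = 0.268·t
t = 0.40024 / 0.268

t ≈ 1.49 hours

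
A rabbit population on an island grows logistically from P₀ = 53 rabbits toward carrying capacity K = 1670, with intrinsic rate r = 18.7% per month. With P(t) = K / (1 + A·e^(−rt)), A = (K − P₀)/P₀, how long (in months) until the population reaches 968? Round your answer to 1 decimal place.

A = (1670 − 53)/53 = 30.50943
968 = 1670/(1 + 30.50943·e^(−0.187t)) → 1 + 30.50943·e^(−0.187t) = 1.72521
e^(−0.187t) = 0.02377 → t = ln(42.06999)/0.187 = 3.73933/0.187

t ≈ 20.0 months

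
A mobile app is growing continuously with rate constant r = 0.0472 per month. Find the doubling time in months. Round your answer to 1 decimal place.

doubling time = ln(2) / |r| = 0.69315 / 0.0472

doubling time ≈ 14.7 months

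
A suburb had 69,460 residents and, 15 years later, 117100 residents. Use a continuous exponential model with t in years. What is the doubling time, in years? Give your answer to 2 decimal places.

r = ln(117100/69460) / 15 = ln(1.68586) / 15 ≈ 0.034818 per year
doubling time = ln 2 / |r| = 0.69315 / 0.034818

doubling time ≈ 19.91 years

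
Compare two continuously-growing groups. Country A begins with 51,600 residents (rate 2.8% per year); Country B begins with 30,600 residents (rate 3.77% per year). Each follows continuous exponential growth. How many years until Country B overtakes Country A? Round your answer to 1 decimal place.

51600·e^(0.028t) = 30600·e^(0.0377t)
51600/30600 = e^((0.0377 − 0.028)t) → ln(1.68627) = 0.0097·t
t = 0.52252 / 0.0097

t ≈ 53.9 years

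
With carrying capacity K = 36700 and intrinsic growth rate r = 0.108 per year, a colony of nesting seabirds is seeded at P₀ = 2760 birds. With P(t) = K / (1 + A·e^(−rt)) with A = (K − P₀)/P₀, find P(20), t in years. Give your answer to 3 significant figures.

A = (36700 − 2760)/2760 = 12.2971
P(20) = 36700 / (1 + 12.2971·e^(−0.108·20)) = 36700 / (1 + 12.2971·0.115325)
= 36700 / 2.41816 ≈ 15176.8

≈ 15,200 birds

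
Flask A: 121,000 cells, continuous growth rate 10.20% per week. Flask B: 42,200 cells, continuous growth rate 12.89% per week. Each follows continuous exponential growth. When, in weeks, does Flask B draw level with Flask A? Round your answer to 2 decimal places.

121000·e^(0.102t) = 42200·e^(0.1289t)
121000/42200 = e^((0.1289 − 0.102)t) → ln(2.8673) = 0.0269·t
t = 1.05337 / 0.0269

t ≈ 39.16 weeks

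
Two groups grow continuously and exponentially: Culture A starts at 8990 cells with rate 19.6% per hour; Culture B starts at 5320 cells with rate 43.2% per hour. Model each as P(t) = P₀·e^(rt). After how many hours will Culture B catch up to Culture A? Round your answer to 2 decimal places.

8990·e^(0.196t) = 5320·e^(0.432t)
8990/5320 = e^((0.432 − 0.196)t) → ln(1.68985) = 0.236·t
t = 0.52464 / 0.236

t ≈ 2.22 hours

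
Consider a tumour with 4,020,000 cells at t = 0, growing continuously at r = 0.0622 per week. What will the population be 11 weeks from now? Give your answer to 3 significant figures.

P(11) = 4020000 · e^(0.0622·11) = 4020000 · e^(0.6842)
= 4020000 · 1.98219 ≈ 7968385.52

≈ 7,970,000 cells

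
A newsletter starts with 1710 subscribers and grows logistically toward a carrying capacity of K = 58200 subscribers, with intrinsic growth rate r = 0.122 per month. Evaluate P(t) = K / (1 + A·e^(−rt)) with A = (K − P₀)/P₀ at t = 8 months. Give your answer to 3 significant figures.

A = (58200 − 1710)/1710 = 33.03509
P(8) = 58200 / (1 + 33.03509·e^(−0.122·8)) = 58200 / (1 + 33.03509·0.376815)
= 58200 / 13.44813 ≈ 4327.74

≈ 4,330 subscribers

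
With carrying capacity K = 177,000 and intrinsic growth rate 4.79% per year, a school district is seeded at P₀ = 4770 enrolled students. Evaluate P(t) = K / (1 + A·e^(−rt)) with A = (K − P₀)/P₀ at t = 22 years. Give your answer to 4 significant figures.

≈ 13,030 enrolled students

A = (177000 − 4770)/4770 = 36.10692
P(22) = 177000 / (1 + 36.10692·e^(−0.0479·22)) = 177000 / (1 + 36.10692·0.348611)
= 177000 / 13.58725 ≈ 13026.92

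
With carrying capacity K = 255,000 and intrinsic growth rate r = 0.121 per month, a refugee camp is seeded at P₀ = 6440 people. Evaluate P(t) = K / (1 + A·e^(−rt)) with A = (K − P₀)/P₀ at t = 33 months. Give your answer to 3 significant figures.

≈ 149,000 people

A = (255000 − 6440)/6440 = 38.59627
P(33) = 255000 / (1 + 38.59627·e^(−0.121·33)) = 255000 / (1 + 38.59627·0.018444)
= 255000 / 1.71188 ≈ 148958.94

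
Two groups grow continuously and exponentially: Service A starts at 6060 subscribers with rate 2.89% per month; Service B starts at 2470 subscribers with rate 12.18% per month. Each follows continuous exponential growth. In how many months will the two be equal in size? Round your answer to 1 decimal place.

6060·e^(0.0289t) = 2470·e^(0.1218t)
6060/2470 = e^((0.1218 − 0.0289)t) → ln(2.45344) = 0.0929·t
t = 0.89749 / 0.0929

t ≈ 9.7 months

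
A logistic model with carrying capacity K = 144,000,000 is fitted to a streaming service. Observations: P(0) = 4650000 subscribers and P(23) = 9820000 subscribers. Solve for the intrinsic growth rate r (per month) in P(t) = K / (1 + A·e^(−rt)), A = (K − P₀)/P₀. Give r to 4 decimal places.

r ≈ 0.0341 per month

A = (144000000 − 4650000)/4650000 = 29.96774
9820000 = 144000000/(1 + 29.96774·e^(−r·23)) → e^(−23r) = (14.66395 − 1)/29.96774 = 0.455955
r = −ln(0.455955)/23 = 0.78536/23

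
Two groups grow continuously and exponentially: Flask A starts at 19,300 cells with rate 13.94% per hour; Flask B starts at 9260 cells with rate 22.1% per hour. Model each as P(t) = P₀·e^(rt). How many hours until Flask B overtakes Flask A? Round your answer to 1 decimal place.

19300·e^(0.1394t) = 9260·e^(0.221t)
19300/9260 = e^((0.221 − 0.1394)t) → ln(2.08423) = 0.0816·t
t = 0.7344 / 0.0816

t ≈ 9.0 hours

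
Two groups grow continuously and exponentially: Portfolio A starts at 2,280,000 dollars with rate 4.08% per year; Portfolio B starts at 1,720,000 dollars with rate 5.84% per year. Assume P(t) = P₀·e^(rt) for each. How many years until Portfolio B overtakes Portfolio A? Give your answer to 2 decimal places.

t ≈ 16.01 years

2280000·e^(0.0408t) = 1720000·e^(0.0584t)
2280000/1720000 = e^((0.0584 − 0.0408)t) → ln(1.32558) = 0.0176·t
t = 0.28185 / 0.0176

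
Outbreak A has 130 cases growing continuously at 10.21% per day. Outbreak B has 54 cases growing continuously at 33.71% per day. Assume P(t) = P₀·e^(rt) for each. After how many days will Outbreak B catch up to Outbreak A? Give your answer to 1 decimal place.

t ≈ 3.7 days

130·e^(0.1021t) = 54·e^(0.3371t)
130/54 = e^((0.3371 − 0.1021)t) → ln(2.40741) = 0.235·t
t = 0.87855 / 0.235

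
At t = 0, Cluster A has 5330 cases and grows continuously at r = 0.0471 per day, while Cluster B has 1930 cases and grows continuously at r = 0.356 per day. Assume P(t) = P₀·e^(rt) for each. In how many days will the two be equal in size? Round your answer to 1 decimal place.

t ≈ 3.3 days

5330·e^(0.0471t) = 1930·e^(0.356t)
5330/1930 = e^((0.356 − 0.0471)t) → ln(2.76166) = 0.3089·t
t = 1.01583 / 0.3089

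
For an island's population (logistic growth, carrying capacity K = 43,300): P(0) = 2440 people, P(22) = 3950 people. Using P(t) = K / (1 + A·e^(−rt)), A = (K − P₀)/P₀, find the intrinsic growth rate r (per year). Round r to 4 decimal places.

A = (43300 − 2440)/2440 = 16.7459
3950 = 43300/(1 + 16.7459·e^(−r·22)) → e^(−22r) = (10.96203 − 1)/16.7459 = 0.594893
r = −ln(0.594893)/22 = 0.51937/22

r ≈ 0.0236 per year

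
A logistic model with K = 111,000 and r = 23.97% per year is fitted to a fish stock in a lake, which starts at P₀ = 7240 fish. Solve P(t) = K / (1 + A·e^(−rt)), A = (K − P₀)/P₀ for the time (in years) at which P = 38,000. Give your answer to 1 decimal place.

A = (111000 − 7240)/7240 = 14.33149
38000 = 111000/(1 + 14.33149·e^(−0.2397t)) → 1 + 14.33149·e^(−0.2397t) = 2.92105
e^(−0.2397t) = 0.134044 → t = ln(7.46023)/0.2397 = 2.00959/0.2397

t ≈ 8.4 years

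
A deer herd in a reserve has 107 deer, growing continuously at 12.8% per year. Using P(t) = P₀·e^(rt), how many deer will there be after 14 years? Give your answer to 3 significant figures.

P(14) = 107 · e^(0.128·14) = 107 · e^(1.792)
= 107 · 6.00144 ≈ 642.15

≈ 642 deer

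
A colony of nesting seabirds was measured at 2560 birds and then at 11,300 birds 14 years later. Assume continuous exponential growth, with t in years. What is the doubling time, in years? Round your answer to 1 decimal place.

r = ln(11300/2560) / 14 = ln(4.41406) / 14 ≈ 0.106057 per year
doubling time = ln 2 / |r| = 0.69315 / 0.106057

doubling time ≈ 6.5 years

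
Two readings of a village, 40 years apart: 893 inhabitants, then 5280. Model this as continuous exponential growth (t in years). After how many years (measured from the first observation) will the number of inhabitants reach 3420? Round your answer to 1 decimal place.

t ≈ 30.2 years

r = ln(5280/893) / 40 ≈ 0.044427 per year
t = ln(3420/893) / r = 1.34281 / 0.044427 ≈ 30.225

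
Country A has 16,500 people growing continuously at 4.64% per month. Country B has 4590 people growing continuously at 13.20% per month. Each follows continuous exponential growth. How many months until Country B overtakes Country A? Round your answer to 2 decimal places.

t ≈ 14.95 months

16500·e^(0.0464t) = 4590·e^(0.132t)
16500/4590 = e^((0.132 − 0.0464)t) → ln(3.59477) = 0.0856·t
t = 1.27948 / 0.0856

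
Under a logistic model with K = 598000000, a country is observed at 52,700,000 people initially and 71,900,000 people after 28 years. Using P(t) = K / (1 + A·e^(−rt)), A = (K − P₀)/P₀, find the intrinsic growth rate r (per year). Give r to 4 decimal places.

r ≈ 0.0124 per year

A = (598000000 − 52700000)/52700000 = 10.34725
71900000 = 598000000/(1 + 10.34725·e^(−r·28)) → e^(−28r) = (8.31711 − 1)/10.34725 = 0.707155
r = −ln(0.707155)/28 = 0.34651/28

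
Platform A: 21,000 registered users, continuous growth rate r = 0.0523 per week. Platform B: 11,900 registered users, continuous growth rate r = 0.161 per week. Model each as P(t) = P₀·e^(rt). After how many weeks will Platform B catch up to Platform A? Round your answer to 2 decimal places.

t ≈ 5.23 weeks

21000·e^(0.0523t) = 11900·e^(0.161t)
21000/11900 = e^((0.161 − 0.0523)t) → ln(1.76471) = 0.1087·t
t = 0.56798 / 0.1087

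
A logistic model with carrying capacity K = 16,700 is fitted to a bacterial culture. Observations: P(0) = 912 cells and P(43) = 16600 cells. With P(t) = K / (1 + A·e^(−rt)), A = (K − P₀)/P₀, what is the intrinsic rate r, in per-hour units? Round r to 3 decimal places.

r ≈ 0.185 per hour

A = (16700 − 912)/912 = 17.3114
16600 = 16700/(1 + 17.3114·e^(−r·43)) → e^(−43r) = (1.00602 − 1)/17.3114 = 0.000348
r = −ln(0.000348)/43 = 7.96335/43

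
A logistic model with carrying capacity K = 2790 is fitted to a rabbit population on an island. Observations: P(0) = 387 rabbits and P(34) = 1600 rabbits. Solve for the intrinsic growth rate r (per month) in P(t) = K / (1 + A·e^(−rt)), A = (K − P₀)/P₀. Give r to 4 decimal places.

r ≈ 0.0624 per month

A = (2790 − 387)/387 = 6.2093
1600 = 2790/(1 + 6.2093·e^(−r·34)) → e^(−34r) = (1.74375 − 1)/6.2093 = 0.11978
r = −ln(0.11978)/34 = 2.1221/34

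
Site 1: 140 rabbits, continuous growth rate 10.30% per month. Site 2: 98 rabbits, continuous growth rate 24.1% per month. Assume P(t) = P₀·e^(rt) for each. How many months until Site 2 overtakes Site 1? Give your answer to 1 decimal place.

t ≈ 2.6 months

140·e^(0.103t) = 98·e^(0.241t)
140/98 = e^((0.241 − 0.103)t) → ln(1.42857) = 0.138·t
t = 0.35667 / 0.138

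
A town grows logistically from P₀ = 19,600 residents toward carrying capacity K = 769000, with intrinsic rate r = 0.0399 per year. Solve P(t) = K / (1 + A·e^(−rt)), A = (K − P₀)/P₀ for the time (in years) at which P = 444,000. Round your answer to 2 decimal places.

t ≈ 99.14 years

A = (769000 − 19600)/19600 = 38.23469
444000 = 769000/(1 + 38.23469·e^(−0.0399t)) → 1 + 38.23469·e^(−0.0399t) = 1.73198
e^(−0.0399t) = 0.019144 → t = ln(52.23447)/0.0399 = 3.95574/0.0399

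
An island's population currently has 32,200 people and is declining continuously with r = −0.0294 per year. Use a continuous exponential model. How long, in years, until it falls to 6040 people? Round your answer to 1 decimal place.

6040 = 32200 · e^(-0.0294·t)
t = ln(6040/32200) / -0.0294 = ln(0.18758) / -0.0294 = -1.67356 / -0.0294

t ≈ 56.9 years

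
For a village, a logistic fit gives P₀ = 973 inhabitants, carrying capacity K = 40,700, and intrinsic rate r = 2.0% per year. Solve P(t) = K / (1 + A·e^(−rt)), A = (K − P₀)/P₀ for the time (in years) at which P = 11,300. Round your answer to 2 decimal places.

A = (40700 − 973)/973 = 40.82939
11300 = 40700/(1 + 40.82939·e^(−0.02t)) → 1 + 40.82939·e^(−0.02t) = 3.60177
e^(−0.02t) = 0.063723 → t = ln(15.69293)/0.02 = 2.75321/0.02

t ≈ 137.66 years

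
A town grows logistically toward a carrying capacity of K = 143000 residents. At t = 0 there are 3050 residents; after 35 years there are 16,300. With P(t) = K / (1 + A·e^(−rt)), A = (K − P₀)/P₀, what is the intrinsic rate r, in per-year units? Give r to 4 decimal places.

r ≈ 0.0507 per year

A = (143000 − 3050)/3050 = 45.88525
16300 = 143000/(1 + 45.88525·e^(−r·35)) → e^(−35r) = (8.77301 − 1)/45.88525 = 0.169401
r = −ln(0.169401)/35 = 1.77549/35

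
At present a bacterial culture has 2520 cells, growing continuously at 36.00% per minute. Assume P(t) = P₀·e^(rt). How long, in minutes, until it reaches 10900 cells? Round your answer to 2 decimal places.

10900 = 2520 · e^(0.36·t)
t = ln(10900/2520) / 0.36 = ln(4.3254) / 0.36 = 1.4645 / 0.36

t ≈ 4.07 minutes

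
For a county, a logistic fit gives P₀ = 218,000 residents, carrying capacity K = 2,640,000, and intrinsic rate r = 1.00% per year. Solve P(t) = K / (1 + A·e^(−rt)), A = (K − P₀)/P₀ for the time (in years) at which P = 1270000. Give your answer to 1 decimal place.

A = (2640000 − 218000)/218000 = 11.11009
1270000 = 2640000/(1 + 11.11009·e^(−0.01t)) → 1 + 11.11009·e^(−0.01t) = 2.07874
e^(−0.01t) = 0.097096 → t = ln(10.29914)/0.01 = 2.33206/0.01

t ≈ 233.2 years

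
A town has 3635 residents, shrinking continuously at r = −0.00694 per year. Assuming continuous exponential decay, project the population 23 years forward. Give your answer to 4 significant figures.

≈ 3,099 residents

P(23) = 3635 · e^(-0.00694·23) = 3635 · e^(-0.15962)
= 3635 · 0.85247 ≈ 3098.72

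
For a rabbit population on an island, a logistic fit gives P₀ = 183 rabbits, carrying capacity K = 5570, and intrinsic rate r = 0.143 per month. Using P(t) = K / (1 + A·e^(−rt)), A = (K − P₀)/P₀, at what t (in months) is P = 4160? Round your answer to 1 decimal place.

t ≈ 31.2 months

A = (5570 − 183)/183 = 29.43716
4160 = 5570/(1 + 29.43716·e^(−0.143t)) → 1 + 29.43716·e^(−0.143t) = 1.33894
e^(−0.143t) = 0.011514 → t = ln(86.85006)/0.143 = 4.46418/0.143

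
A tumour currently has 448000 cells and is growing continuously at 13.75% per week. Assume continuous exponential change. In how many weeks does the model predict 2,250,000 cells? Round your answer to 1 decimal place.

2250000 = 448000 · e^(0.1375·t)
t = ln(2250000/448000) / 0.1375 = ln(5.02232) / 0.1375 = 1.61389 / 0.1375

t ≈ 11.7 weeks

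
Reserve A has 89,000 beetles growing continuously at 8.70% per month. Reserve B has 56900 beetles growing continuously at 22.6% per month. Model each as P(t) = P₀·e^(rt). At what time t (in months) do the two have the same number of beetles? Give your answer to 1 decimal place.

t ≈ 3.2 months

89000·e^(0.087t) = 56900·e^(0.226t)
89000/56900 = e^((0.226 − 0.087)t) → ln(1.56415) = 0.139·t
t = 0.44734 / 0.139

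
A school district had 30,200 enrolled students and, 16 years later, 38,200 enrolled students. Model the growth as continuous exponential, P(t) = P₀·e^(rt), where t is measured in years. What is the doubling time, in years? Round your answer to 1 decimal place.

r = ln(38200/30200) / 16 = ln(1.2649) / 16 ≈ 0.014687 per year
doubling time = ln 2 / |r| = 0.69315 / 0.014687

doubling time ≈ 47.2 years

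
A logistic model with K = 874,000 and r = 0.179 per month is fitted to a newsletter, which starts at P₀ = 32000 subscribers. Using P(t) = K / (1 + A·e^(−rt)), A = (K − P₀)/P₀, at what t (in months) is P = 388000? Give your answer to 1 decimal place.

A = (874000 − 32000)/32000 = 26.3125
388000 = 874000/(1 + 26.3125·e^(−0.179t)) → 1 + 26.3125·e^(−0.179t) = 2.25258
e^(−0.179t) = 0.047604 → t = ln(21.00669)/0.179 = 3.04484/0.179

t ≈ 17.0 months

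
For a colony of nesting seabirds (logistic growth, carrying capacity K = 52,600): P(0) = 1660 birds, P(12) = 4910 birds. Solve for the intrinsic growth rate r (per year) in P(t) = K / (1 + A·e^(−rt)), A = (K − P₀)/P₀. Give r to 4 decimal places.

r ≈ 0.0959 per year

A = (52600 − 1660)/1660 = 30.68675
4910 = 52600/(1 + 30.68675·e^(−r·12)) → e^(−12r) = (10.71283 − 1)/30.68675 = 0.316515
r = −ln(0.316515)/12 = 1.15038/12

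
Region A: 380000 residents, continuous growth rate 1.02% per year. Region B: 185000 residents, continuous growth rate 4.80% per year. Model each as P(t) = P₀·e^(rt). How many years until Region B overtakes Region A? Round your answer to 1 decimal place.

t ≈ 19.0 years

380000·e^(0.0102t) = 185000·e^(0.048t)
380000/185000 = e^((0.048 − 0.0102)t) → ln(2.05405) = 0.0378·t
t = 0.71982 / 0.0378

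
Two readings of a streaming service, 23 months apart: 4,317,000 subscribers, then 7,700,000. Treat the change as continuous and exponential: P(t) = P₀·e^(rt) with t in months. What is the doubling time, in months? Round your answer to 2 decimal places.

r = ln(7700000/4317000) / 23 = ln(1.78365) / 23 ≈ 0.025159 per month
doubling time = ln 2 / |r| = 0.69315 / 0.025159

doubling time ≈ 27.55 months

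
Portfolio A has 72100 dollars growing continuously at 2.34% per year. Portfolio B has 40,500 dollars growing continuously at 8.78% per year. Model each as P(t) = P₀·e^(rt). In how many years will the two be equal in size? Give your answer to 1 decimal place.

t ≈ 9.0 years

72100·e^(0.0234t) = 40500·e^(0.0878t)
72100/40500 = e^((0.0878 − 0.0234)t) → ln(1.78025) = 0.0644·t
t = 0.57675 / 0.0644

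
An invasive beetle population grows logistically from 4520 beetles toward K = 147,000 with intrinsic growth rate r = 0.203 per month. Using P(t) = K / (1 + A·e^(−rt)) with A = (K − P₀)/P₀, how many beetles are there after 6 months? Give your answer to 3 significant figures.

A = (147000 − 4520)/4520 = 31.52212
P(6) = 147000 / (1 + 31.52212·e^(−0.203·6)) = 147000 / (1 + 31.52212·0.295821)
= 147000 / 10.32491 ≈ 14237.41

≈ 14,200 beetles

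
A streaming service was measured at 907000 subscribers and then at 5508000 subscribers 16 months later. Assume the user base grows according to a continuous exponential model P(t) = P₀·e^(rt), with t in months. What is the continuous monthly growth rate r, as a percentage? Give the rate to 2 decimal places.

5508000 = 907000 · e^(r·16)
e^(16r) = 5508000/907000 = 6.07277
r = ln(6.07277) / 16 = 1.80381 / 16

r ≈ 11.27% per month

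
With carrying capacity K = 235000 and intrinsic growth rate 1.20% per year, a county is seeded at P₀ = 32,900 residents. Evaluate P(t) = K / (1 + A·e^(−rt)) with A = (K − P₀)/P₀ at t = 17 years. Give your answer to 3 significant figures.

A = (235000 − 32900)/32900 = 6.14286
P(17) = 235000 / (1 + 6.14286·e^(−0.012·17)) = 235000 / (1 + 6.14286·0.815462)
= 235000 / 6.00927 ≈ 39106.25

≈ 39,100 residents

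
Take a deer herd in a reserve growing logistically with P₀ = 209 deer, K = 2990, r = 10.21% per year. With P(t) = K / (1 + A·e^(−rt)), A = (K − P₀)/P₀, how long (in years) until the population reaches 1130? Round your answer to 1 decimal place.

A = (2990 − 209)/209 = 13.30622
1130 = 2990/(1 + 13.30622·e^(−0.1021t)) → 1 + 13.30622·e^(−0.1021t) = 2.64602
e^(−0.1021t) = 0.123703 → t = ln(8.08389)/0.1021 = 2.08987/0.1021

t ≈ 20.5 years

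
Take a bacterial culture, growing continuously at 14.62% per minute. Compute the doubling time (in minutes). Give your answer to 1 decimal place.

doubling time = ln(2) / |r| = 0.69315 / 0.1462

doubling time ≈ 4.7 minutes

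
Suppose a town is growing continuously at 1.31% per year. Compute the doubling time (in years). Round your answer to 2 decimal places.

doubling time = ln(2) / |r| = 0.69315 / 0.0131

doubling time ≈ 52.91 years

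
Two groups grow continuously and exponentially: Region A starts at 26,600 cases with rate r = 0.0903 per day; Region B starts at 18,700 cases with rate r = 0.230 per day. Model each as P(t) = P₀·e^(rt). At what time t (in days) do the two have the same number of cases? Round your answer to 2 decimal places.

26600·e^(0.0903t) = 18700·e^(0.23t)
26600/18700 = e^((0.23 − 0.0903)t) → ln(1.42246) = 0.1397·t
t = 0.35239 / 0.1397

t ≈ 2.52 days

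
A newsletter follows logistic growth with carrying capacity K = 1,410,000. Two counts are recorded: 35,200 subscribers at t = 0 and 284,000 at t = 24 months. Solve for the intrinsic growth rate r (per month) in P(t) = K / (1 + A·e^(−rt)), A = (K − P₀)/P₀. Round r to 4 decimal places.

r ≈ 0.0953 per month

A = (1410000 − 35200)/35200 = 39.05682
284000 = 1410000/(1 + 39.05682·e^(−r·24)) → e^(−24r) = (4.96479 − 1)/39.05682 = 0.101513
r = −ln(0.101513)/24 = 2.28756/24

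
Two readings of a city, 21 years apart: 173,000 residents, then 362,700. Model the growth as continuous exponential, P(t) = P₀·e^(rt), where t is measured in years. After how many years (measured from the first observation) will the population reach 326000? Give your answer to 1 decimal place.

t ≈ 18.0 years

r = ln(362700/173000) / 21 ≈ 0.035252 per year
t = ln(326000/173000) / r = 0.63361 / 0.035252 ≈ 17.974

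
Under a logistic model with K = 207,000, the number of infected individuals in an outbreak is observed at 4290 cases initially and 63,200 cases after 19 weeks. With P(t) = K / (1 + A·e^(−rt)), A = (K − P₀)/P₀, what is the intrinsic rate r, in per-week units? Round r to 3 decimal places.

r ≈ 0.160 per week

A = (207000 − 4290)/4290 = 47.25175
63200 = 207000/(1 + 47.25175·e^(−r·19)) → e^(−19r) = (3.27532 − 1)/47.25175 = 0.048153
r = −ln(0.048153)/19 = 3.03337/19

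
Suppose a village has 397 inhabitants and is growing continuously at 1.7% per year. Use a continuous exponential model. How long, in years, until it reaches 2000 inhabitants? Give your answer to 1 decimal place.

t ≈ 95.1 years

2000 = 397 · e^(0.017·t)
t = ln(2000/397) / 0.017 = ln(5.03778) / 0.017 = 1.61697 / 0.017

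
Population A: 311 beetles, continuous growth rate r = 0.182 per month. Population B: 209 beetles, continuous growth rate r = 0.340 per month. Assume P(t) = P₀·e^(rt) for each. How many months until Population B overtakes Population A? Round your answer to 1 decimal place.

311·e^(0.182t) = 209·e^(0.34t)
311/209 = e^((0.34 − 0.182)t) → ln(1.48804) = 0.158·t
t = 0.39746 / 0.158

t ≈ 2.5 months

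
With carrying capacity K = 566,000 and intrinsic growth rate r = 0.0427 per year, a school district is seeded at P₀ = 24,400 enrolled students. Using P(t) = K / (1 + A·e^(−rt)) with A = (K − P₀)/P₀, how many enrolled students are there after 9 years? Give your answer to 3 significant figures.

A = (566000 − 24400)/24400 = 22.19672
P(9) = 566000 / (1 + 22.19672·e^(−0.0427·9)) = 566000 / (1 + 22.19672·0.680927)
= 566000 / 16.11435 ≈ 35123.97

≈ 35,100 enrolled students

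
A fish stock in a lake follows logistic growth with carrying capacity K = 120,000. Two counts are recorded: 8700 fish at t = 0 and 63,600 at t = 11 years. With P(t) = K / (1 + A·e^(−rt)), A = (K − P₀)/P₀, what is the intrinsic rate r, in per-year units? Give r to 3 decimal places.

A = (120000 − 8700)/8700 = 12.7931
63600 = 120000/(1 + 12.7931·e^(−r·11)) → e^(−11r) = (1.88679 − 1)/12.7931 = 0.069318
r = −ln(0.069318)/11 = 2.66905/11

r ≈ 0.243 per year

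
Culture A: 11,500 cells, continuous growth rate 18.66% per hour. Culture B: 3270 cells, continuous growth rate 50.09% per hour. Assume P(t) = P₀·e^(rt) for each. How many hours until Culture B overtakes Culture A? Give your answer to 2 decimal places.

11500·e^(0.1866t) = 3270·e^(0.5009t)
11500/3270 = e^((0.5009 − 0.1866)t) → ln(3.51682) = 0.3143·t
t = 1.25756 / 0.3143

t ≈ 4.00 hours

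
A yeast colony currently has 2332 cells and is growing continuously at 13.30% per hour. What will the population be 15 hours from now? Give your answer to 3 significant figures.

P(15) = 2332 · e^(0.133·15) = 2332 · e^(1.995)
= 2332 · 7.3522 ≈ 17145.34

≈ 17,100 cells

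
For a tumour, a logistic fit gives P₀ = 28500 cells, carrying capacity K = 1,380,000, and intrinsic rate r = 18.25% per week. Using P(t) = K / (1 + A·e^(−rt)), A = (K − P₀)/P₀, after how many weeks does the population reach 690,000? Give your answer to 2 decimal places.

A = (1380000 − 28500)/28500 = 47.42105
690000 = 1380000/(1 + 47.42105·e^(−0.1825t)) → 1 + 47.42105·e^(−0.1825t) = 2
e^(−0.1825t) = 0.021088 → t = ln(47.42105)/0.1825 = 3.85907/0.1825

t ≈ 21.15 weeks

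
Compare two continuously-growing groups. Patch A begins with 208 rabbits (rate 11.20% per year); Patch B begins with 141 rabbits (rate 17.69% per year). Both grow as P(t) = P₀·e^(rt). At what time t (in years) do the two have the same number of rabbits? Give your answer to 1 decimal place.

208·e^(0.112t) = 141·e^(0.1769t)
208/141 = e^((0.1769 − 0.112)t) → ln(1.47518) = 0.0649·t
t = 0.38878 / 0.0649

t ≈ 6.0 years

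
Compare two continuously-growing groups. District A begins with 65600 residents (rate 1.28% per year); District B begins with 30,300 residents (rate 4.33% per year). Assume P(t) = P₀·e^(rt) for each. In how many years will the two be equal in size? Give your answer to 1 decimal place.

65600·e^(0.0128t) = 30300·e^(0.0433t)
65600/30300 = e^((0.0433 − 0.0128)t) → ln(2.16502) = 0.0305·t
t = 0.77243 / 0.0305

t ≈ 25.3 years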